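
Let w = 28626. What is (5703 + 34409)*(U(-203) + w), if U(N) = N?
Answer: 1140103376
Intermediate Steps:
(5703 + 34409)*(U(-203) + w) = (5703 + 34409)*(-203 + 28626) = 40112*28423 = 1140103376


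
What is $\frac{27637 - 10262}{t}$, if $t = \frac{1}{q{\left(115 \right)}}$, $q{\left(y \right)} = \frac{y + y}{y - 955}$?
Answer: $- \frac{399625}{84} \approx -4757.4$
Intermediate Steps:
$q{\left(y \right)} = \frac{2 y}{-955 + y}$
$t = - \frac{84}{23}$ ($t = \frac{1}{2 \cdot 115 \frac{1}{-955 + 115}} = \frac{1}{2 \cdot 115 \frac{1}{-840}} = \frac{1}{2 \cdot 115 \left(- \frac{1}{840}\right)} = \frac{1}{- \frac{23}{84}} = - \frac{84}{23} \approx -3.6522$)
$\frac{27637 - 10262}{t} = \frac{27637 - 10262}{- \frac{84}{23}} = \left(27637 - 10262\right) \left(- \frac{23}{84}\right) = 17375 \left(- \frac{23}{84}\right) = - \frac{399625}{84}$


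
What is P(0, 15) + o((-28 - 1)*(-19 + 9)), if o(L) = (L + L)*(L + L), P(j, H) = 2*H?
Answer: 336430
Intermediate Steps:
o(L) = 4*L² (o(L) = (2*L)*(2*L) = 4*L²)
P(0, 15) + o((-28 - 1)*(-19 + 9)) = 2*15 + 4*((-28 - 1)*(-19 + 9))² = 30 + 4*(-29*(-10))² = 30 + 4*290² = 30 + 4*84100 = 30 + 336400 = 336430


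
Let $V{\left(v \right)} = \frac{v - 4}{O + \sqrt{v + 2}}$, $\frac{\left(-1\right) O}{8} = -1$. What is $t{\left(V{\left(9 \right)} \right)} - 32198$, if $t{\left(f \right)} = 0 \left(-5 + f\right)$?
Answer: $-32198$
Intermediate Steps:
$O = 8$ ($O = \left(-8\right) \left(-1\right) = 8$)
$V{\left(v \right)} = \frac{-4 + v}{8 + \sqrt{2 + v}}$ ($V{\left(v \right)} = \frac{v - 4}{8 + \sqrt{v + 2}} = \frac{-4 + v}{8 + \sqrt{2 + v}}$)
$t{\left(f \right)} = 0$
$t{\left(V{\left(9 \right)} \right)} - 32198 = 0 - 32198 = -32198$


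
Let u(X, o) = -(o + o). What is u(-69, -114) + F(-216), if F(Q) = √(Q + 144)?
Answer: 228 + 6*I*√2 ≈ 228.0 + 8.4853*I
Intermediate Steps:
u(X, o) = -2*o
F(Q) = √(144 + Q)
u(-69, -114) + F(-216) = -2*(-114) + √(144 - 216) = 228 + √(-72) = 228 + 6*I*√2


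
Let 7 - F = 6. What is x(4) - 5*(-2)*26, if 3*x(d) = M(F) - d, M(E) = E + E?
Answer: 778/3 ≈ 259.33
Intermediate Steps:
F = 1 (F = 7 - 1*6 = 7 - 6 = 1)
M(E) = 2*E
x(d) = ⅔ - d/3 (x(d) = (2*1 - d)/3 = (2 - d)/3 = ⅔ - d/3)
x(4) - 5*(-2)*26 = (⅔ - ⅓*4) - 5*(-2)*26 = (⅔ - 4/3) + 10*26 = -⅔ + 260 = 778/3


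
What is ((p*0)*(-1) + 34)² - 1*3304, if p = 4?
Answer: -2148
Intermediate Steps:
((p*0)*(-1) + 34)² - 1*3304 = ((4*0)*(-1) + 34)² - 1*3304 = (0*(-1) + 34)² - 3304 = (0 + 34)² - 3304 = 34² - 3304 = 1156 - 3304 = -2148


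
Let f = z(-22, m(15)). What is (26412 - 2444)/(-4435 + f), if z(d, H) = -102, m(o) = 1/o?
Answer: -23968/4537 ≈ -5.2828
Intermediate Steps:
f = -102
(26412 - 2444)/(-4435 + f) = (26412 - 2444)/(-4435 - 102) = 23968/(-4537) = 23968*(-1/4537) = -23968/4537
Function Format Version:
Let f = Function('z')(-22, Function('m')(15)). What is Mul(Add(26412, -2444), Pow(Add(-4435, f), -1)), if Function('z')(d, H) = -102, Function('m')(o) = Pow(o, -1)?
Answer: Rational(-23968, 4537) ≈ -5.2828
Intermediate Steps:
f = -102
Mul(Add(26412, -2444), Pow(Add(-4435, f), -1)) = Mul(Add(26412, -2444), Pow(Add(-4435, -102), -1)) = Mul(23968, Pow(-4537, -1)) = Mul(23968, Rational(-1, 4537)) = Rational(-23968, 4537)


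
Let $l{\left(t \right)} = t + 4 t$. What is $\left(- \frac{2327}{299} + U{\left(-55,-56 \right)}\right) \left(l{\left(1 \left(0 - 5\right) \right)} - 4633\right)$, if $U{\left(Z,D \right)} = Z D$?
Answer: $- \frac{329138938}{23} \approx -1.431 \cdot 10^{7}$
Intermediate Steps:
$l{\left(t \right)} = 5 t$
$U{\left(Z,D \right)} = D Z$
$\left(- \frac{2327}{299} + U{\left(-55,-56 \right)}\right) \left(l{\left(1 \left(0 - 5\right) \right)} - 4633\right) = \left(- \frac{2327}{299} - -3080\right) \left(5 \cdot 1 \left(0 - 5\right) - 4633\right) = \left(\left(-2327\right) \frac{1}{299} + 3080\right) \left(5 \cdot 1 \left(-5\right) - 4633\right) = \left(- \frac{179}{23} + 3080\right) \left(5 \left(-5\right) - 4633\right) = \frac{70661 \left(-25 - 4633\right)}{23} = \frac{70661}{23} \left(-4658\right) = - \frac{329138938}{23}$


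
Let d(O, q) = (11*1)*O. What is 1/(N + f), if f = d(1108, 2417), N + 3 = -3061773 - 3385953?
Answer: -1/6435541 ≈ -1.5539e-7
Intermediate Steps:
N = -6447729 (N = -3 + (-3061773 - 3385953) = -3 - 6447726 = -6447729)
d(O, q) = 11*O
f = 12188 (f = 11*1108 = 12188)
1/(N + f) = 1/(-6447729 + 12188) = 1/(-6435541) = -1/6435541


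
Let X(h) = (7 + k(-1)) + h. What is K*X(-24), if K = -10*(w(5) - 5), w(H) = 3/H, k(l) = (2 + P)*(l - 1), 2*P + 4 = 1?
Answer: -792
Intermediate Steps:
P = -3/2 (P = -2 + (1/2)*1 = -2 + 1/2 = -3/2 ≈ -1.5000)
k(l) = -1/2 + l/2 (k(l) = (2 - 3/2)*(l - 1) = (-1 + l)/2 = -1/2 + l/2)
X(h) = 6 + h (X(h) = (7 + (-1/2 + (1/2)*(-1))) + h = (7 + (-1/2 - 1/2)) + h = (7 - 1) + h = 6 + h)
K = 44 (K = -10*(3/5 - 5) = -10*(-22/5) = 44)
K*X(-24) = 44*(6 - 24) = 44*(-18) = -792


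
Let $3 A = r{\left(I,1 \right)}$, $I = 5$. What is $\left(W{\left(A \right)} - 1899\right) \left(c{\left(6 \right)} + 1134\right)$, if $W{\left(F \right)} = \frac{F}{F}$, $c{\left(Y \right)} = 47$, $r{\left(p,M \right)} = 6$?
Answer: $-2241538$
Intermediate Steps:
$A = 2$ ($A = \frac{1}{3} \cdot 6 = 2$)
$W{\left(F \right)} = 1$
$\left(W{\left(A \right)} - 1899\right) \left(c{\left(6 \right)} + 1134\right) = \left(1 - 1899\right) \left(47 + 1134\right) = \left(-1898\right) 1181 = -2241538$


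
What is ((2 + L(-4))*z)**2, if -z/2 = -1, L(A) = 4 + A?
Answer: 16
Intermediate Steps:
z = 2 (z = -2*(-1) = 2)
((2 + L(-4))*z)**2 = ((2 + (4 - 4))*2)**2 = ((2 + 0)*2)**2 = (2*2)**2 = 4**2 = 16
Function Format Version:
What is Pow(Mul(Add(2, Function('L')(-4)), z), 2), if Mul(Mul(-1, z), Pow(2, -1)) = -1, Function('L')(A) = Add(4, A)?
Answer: 16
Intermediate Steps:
z = 2 (z = Mul(-2, -1) = 2)
Pow(Mul(Add(2, Function('L')(-4)), z), 2) = Pow(Mul(Add(2, Add(4, -4)), 2), 2) = Pow(Mul(Add(2, 0), 2), 2) = Pow(Mul(2, 2), 2) = Pow(4, 2) = 16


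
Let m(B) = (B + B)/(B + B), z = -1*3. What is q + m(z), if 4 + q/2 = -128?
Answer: -263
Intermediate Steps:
q = -264 (q = -8 + 2*(-128) = -8 - 256 = -264)
z = -3
m(B) = 1 (m(B) = (2*B)/((2*B)) = (2*B)*(1/(2*B)) = 1)
q + m(z) = -264 + 1 = -263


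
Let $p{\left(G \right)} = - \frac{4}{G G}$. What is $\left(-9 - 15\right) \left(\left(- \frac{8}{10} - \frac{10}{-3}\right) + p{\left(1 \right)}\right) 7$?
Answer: $\frac{1232}{5} \approx 246.4$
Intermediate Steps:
$p{\left(G \right)} = - \frac{4}{G^{2}}$
$\left(-9 - 15\right) \left(\left(- \frac{8}{10} - \frac{10}{-3}\right) + p{\left(1 \right)}\right) 7 = \left(-9 - 15\right) \left(\left(- \frac{8}{10} - \frac{10}{-3}\right) - 4 \cdot 1^{-2}\right) 7 = \left(-9 - 15\right) \left(\left(\left(-8\right) \frac{1}{10} - - \frac{10}{3}\right) - 4\right) 7 = - 24 \left(\left(- \frac{4}{5} + \frac{10}{3}\right) - 4\right) 7 = - 24 \left(\frac{38}{15} - 4\right) 7 = \left(-24\right) \left(- \frac{22}{15}\right) 7 = \frac{176}{5} \cdot 7 = \frac{1232}{5}$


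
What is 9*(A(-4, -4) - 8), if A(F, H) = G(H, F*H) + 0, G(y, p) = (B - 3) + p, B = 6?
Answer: 99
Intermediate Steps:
G(y, p) = 3 + p (G(y, p) = (6 - 3) + p = 3 + p)
A(F, H) = 3 + F*H (A(F, H) = (3 + F*H) + 0 = 3 + F*H)
9*(A(-4, -4) - 8) = 9*((3 - 4*(-4)) - 8) = 9*((3 + 16) - 8) = 9*(19 - 8) = 9*11 = 99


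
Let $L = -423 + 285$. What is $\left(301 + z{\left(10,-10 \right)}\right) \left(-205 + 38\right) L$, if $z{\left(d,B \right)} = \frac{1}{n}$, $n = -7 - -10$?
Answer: $6944528$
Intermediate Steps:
$n = 3$ ($n = -7 + 10 = 3$)
$z{\left(d,B \right)} = \frac{1}{3}$
$L = -138$
$\left(301 + z{\left(10,-10 \right)}\right) \left(-205 + 38\right) L = \left(301 + \frac{1}{3}\right) \left(-205 + 38\right) \left(-138\right) = \frac{904}{3} \left(-167\right) \left(-138\right) = \left(- \frac{150968}{3}\right) \left(-138\right) = 6944528$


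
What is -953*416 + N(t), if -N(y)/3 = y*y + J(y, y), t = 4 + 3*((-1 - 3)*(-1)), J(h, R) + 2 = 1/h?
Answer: -6355363/16 ≈ -3.9721e+5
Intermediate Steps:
J(h, R) = -2 + 1/h
t = 16 (t = 4 + 3*(-4*(-1)) = 4 + 3*4 = 4 + 12 = 16)
N(y) = 6 - 3/y - 3*y**2 (N(y) = -3*(y*y + (-2 + 1/y)) = -3*(y**2 + (-2 + 1/y)) = -3*(-2 + 1/y + y**2) = 6 - 3/y - 3*y**2)
-953*416 + N(t) = -953*416 + (6 - 3/16 - 3*16**2) = -396448 + (6 - 3*1/16 - 3*256) = -396448 + (6 - 3/16 - 768) = -396448 - 12195/16 = -6355363/16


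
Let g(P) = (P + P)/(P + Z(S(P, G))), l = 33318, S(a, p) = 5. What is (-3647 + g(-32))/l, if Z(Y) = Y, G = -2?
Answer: -98405/899586 ≈ -0.10939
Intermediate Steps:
g(P) = 2*P/(5 + P) (g(P) = (P + P)/(P + 5) = (2*P)/(5 + P) = 2*P/(5 + P))
(-3647 + g(-32))/l = (-3647 + 2*(-32)/(5 - 32))/33318 = (-3647 + 2*(-32)/(-27))*(1/33318) = (-3647 + 2*(-32)*(-1/27))*(1/33318) = (-3647 + 64/27)*(1/33318) = -98405/27*1/33318 = -98405/899586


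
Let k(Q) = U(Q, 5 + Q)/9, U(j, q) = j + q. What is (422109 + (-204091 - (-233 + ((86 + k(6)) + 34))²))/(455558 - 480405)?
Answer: -16659458/2012607 ≈ -8.2776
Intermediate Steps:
k(Q) = 5/9 + 2*Q/9 (k(Q) = (Q + (5 + Q))/9 = (5 + 2*Q)*(⅑) = 5/9 + 2*Q/9)
(422109 + (-204091 - (-233 + ((86 + k(6)) + 34))²))/(455558 - 480405) = (422109 + (-204091 - (-233 + ((86 + (5/9 + (2/9)*6)) + 34))²))/(455558 - 480405) = (422109 + (-204091 - (-233 + ((86 + (5/9 + 4/3)) + 34))²))/(-24847) = (422109 + (-204091 - (-233 + ((86 + 17/9) + 34))²))*(-1/24847) = (422109 + (-204091 - (-233 + (791/9 + 34))²))*(-1/24847) = (422109 + (-204091 - (-233 + 1097/9)²))*(-1/24847) = (422109 + (-204091 - (-1000/9)²))*(-1/24847) = (422109 + (-204091 - 1*1000000/81))*(-1/24847) = (422109 + (-204091 - 1000000/81))*(-1/24847) = (422109 - 17531371/81)*(-1/24847) = (16659458/81)*(-1/24847) = -16659458/2012607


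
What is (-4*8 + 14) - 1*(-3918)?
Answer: 3900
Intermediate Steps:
(-4*8 + 14) - 1*(-3918) = (-32 + 14) + 3918 = -18 + 3918 = 3900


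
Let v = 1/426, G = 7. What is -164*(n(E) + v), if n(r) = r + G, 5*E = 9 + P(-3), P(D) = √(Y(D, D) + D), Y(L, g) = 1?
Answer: -1537418/1065 - 164*I*√2/5 ≈ -1443.6 - 46.386*I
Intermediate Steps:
P(D) = √(1 + D)
E = 9/5 + I*√2/5 (E = (9 + √(1 - 3))/5 = (9 + √(-2))/5 = (9 + I*√2)/5 = 9/5 + I*√2/5 ≈ 1.8 + 0.28284*I)
v = 1/426 ≈ 0.0023474
n(r) = 7 + r (n(r) = r + 7 = 7 + r)
-164*(n(E) + v) = -164*((7 + (9/5 + I*√2/5)) + 1/426) = -164*((44/5 + I*√2/5) + 1/426) = -164*(18749/2130 + I*√2/5) = -1537418/1065 - 164*I*√2/5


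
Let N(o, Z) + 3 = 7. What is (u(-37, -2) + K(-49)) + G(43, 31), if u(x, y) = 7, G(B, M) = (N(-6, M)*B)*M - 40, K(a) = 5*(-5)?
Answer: 5274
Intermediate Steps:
N(o, Z) = 4 (N(o, Z) = -3 + 7 = 4)
K(a) = -25
G(B, M) = -40 + 4*B*M (G(B, M) = (4*B)*M - 40 = 4*B*M - 40 = -40 + 4*B*M)
(u(-37, -2) + K(-49)) + G(43, 31) = (7 - 25) + (-40 + 4*43*31) = -18 + (-40 + 5332) = -18 + 5292 = 5274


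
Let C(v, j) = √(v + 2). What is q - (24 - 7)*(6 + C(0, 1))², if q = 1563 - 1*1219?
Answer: -302 - 204*√2 ≈ -590.50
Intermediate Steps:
C(v, j) = √(2 + v)
q = 344 (q = 1563 - 1219 = 344)
q - (24 - 7)*(6 + C(0, 1))² = 344 - (24 - 7)*(6 + √(2 + 0))² = 344 - 17*(6 + √2)²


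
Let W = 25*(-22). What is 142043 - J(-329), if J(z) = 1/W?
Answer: 78123651/550 ≈ 1.4204e+5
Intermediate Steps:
W = -550
J(z) = -1/550 (J(z) = 1/(-550) = -1/550)
142043 - J(-329) = 142043 - 1*(-1/550) = 142043 + 1/550 = 78123651/550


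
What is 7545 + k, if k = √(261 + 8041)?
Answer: 7545 + √8302 ≈ 7636.1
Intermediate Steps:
k = √8302 ≈ 91.115
7545 + k = 7545 + √8302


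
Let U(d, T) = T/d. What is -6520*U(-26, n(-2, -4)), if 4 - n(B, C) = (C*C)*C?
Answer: 221680/13 ≈ 17052.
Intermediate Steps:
n(B, C) = 4 - C**3 (n(B, C) = 4 - C*C*C = 4 - C**2*C = 4 - C**3)
-6520*U(-26, n(-2, -4)) = -6520*(4 - 1*(-4)**3)/(-26) = -6520*(4 - 1*(-64))*(-1)/26 = -6520*(4 + 64)*(-1)/26 = -443360*(-1)/26 = -6520*(-34/13) = 221680/13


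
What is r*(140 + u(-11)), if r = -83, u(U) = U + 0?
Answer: -10707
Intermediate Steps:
u(U) = U
r*(140 + u(-11)) = -83*(140 - 11) = -83*129 = -10707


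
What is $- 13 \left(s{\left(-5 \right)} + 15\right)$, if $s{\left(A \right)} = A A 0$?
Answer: $-195$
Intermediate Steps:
$s{\left(A \right)} = 0$ ($s{\left(A \right)} = A^{2} \cdot 0 = 0$)
$- 13 \left(s{\left(-5 \right)} + 15\right) = - 13 \left(0 + 15\right) = \left(-13\right) 15 = -195$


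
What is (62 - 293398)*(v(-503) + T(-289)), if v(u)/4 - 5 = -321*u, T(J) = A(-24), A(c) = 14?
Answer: -189461615696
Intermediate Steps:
T(J) = 14
v(u) = 20 - 1284*u (v(u) = 20 + 4*(-321*u) = 20 - 1284*u)
(62 - 293398)*(v(-503) + T(-289)) = (62 - 293398)*((20 - 1284*(-503)) + 14) = -293336*((20 + 645852) + 14) = -293336*(645872 + 14) = -293336*645886 = -189461615696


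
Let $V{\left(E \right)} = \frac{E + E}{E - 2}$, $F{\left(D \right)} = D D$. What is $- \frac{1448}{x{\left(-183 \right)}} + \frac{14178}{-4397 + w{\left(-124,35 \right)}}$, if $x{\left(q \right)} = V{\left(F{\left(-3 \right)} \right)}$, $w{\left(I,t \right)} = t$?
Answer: $- \frac{3705703}{6543} \approx -566.36$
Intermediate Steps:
$F{\left(D \right)} = D^{2}$
$V{\left(E \right)} = \frac{2 E}{-2 + E}$
$x{\left(q \right)} = \frac{18}{7}$ ($x{\left(q \right)} = \frac{2 \left(-3\right)^{2}}{-2 + \left(-3\right)^{2}} = 2 \cdot 9 \frac{1}{-2 + 9} = 2 \cdot 9 \cdot \frac{1}{7} = \frac{18}{7}$)
$- \frac{1448}{x{\left(-183 \right)}} + \frac{14178}{-4397 + w{\left(-124,35 \right)}} = - \frac{1448}{\frac{18}{7}} + \frac{14178}{-4397 + 35} = \left(-1448\right) \frac{7}{18} + \frac{14178}{-4362} = - \frac{5068}{9} + 14178 \left(- \frac{1}{4362}\right) = - \frac{5068}{9} - \frac{2363}{727} = - \frac{3705703}{6543}$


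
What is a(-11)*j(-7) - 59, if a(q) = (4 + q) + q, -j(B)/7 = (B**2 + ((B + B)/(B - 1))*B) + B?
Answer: 7379/2 ≈ 3689.5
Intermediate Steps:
j(B) = -7*B - 7*B**2 - 14*B**2/(-1 + B) (j(B) = -7*((B**2 + ((B + B)/(B - 1))*B) + B) = -7*((B**2 + ((2*B)/(-1 + B))*B) + B) = -7*((B**2 + (2*B/(-1 + B))*B) + B) = -7*((B**2 + 2*B**2/(-1 + B)) + B) = -7*(B + B**2 + 2*B**2/(-1 + B)) = -7*B - 7*B**2 - 14*B**2/(-1 + B))
a(q) = 4 + 2*q
a(-11)*j(-7) - 59 = (4 + 2*(-11))*(7*(-7)*(1 - 1*(-7)**2 - 2*(-7))/(-1 - 7)) - 59 = (4 - 22)*(7*(-7)*(1 - 1*49 + 14)/(-8)) - 59 = -126*(-7)*(-1)*(1 - 49 + 14)/8 - 59 = -126*(-7)*(-1)*(-34)/8 - 59 = -18*(-833/4) - 59 = 7497/2 - 59 = 7379/2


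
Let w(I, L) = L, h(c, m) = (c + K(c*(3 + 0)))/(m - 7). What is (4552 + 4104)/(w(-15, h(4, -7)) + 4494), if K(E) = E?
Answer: 30296/15725 ≈ 1.9266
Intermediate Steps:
h(c, m) = 4*c/(-7 + m) (h(c, m) = (c + c*(3 + 0))/(m - 7) = (c + c*3)/(-7 + m) = (c + 3*c)/(-7 + m) = (4*c)/(-7 + m) = 4*c/(-7 + m))
(4552 + 4104)/(w(-15, h(4, -7)) + 4494) = (4552 + 4104)/(4*4/(-7 - 7) + 4494) = 8656/(4*4/(-14) + 4494) = 8656/(4*4*(-1/14) + 4494) = 8656/(-8/7 + 4494) = 8656/(31450/7) = 8656*(7/31450) = 30296/15725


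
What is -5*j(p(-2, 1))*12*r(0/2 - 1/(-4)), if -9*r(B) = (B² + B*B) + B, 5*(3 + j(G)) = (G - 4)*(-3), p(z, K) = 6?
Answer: -21/2 ≈ -10.500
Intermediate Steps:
j(G) = -⅗ - 3*G/5 (j(G) = -3 + ((G - 4)*(-3))/5 = -3 + ((-4 + G)*(-3))/5 = -3 + (12 - 3*G)/5 = -3 + (12/5 - 3*G/5) = -⅗ - 3*G/5)
r(B) = -2*B²/9 - B/9 (r(B) = -((B² + B*B) + B)/9 = -((B² + B²) + B)/9 = -(2*B² + B)/9 = -(B + 2*B²)/9 = -2*B²/9 - B/9)
-5*j(p(-2, 1))*12*r(0/2 - 1/(-4)) = -5*(-⅗ - ⅗*6)*12*(-(0/2 - 1/(-4))*(1 + 2*(0/2 - 1/(-4)))/9) = -5*(-⅗ - 18/5)*12*(-(0*(½) - 1*(-¼))*(1 + 2*(0*(½) - 1*(-¼)))/9) = -5*(-21/5*12)*(-(0 + ¼)*(1 + 2*(0 + ¼))/9) = -(-252)*(-⅑*¼*(1 + 2*(¼))) = -(-252)*(-⅑*¼*(1 + ½)) = -(-252)*(-⅑*¼*3/2) = -(-252)*(-1)/24 = -5*21/10 = -21/2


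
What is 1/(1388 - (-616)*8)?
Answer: 1/6316 ≈ 0.00015833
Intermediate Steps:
1/(1388 - (-616)*8) = 1/(1388 - 154*(-32)) = 1/(1388 + 4928) = 1/6316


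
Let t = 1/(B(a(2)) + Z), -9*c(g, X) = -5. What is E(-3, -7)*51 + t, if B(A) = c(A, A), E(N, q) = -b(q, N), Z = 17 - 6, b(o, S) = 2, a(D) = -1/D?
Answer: -10599/104 ≈ -101.91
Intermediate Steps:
c(g, X) = 5/9 (c(g, X) = -1/9*(-5) = 5/9)
Z = 11
E(N, q) = -2 (E(N, q) = -1*2 = -2)
B(A) = 5/9
t = 9/104 (t = 1/(5/9 + 11) = 1/(104/9) = 9/104 ≈ 0.086538)
E(-3, -7)*51 + t = -2*51 + 9/104 = -102 + 9/104 = -10599/104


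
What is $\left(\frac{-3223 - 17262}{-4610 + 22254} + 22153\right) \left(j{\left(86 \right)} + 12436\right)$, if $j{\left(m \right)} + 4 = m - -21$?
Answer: $\frac{4900831122333}{17644} \approx 2.7776 \cdot 10^{8}$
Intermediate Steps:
$j{\left(m \right)} = 17 + m$ ($j{\left(m \right)} = -4 + \left(m - -21\right) = -4 + \left(m + 21\right) = -4 + \left(21 + m\right) = 17 + m$)
$\left(\frac{-3223 - 17262}{-4610 + 22254} + 22153\right) \left(j{\left(86 \right)} + 12436\right) = \left(\frac{-3223 - 17262}{-4610 + 22254} + 22153\right) \left(\left(17 + 86\right) + 12436\right) = \left(- \frac{20485}{17644} + 22153\right) \left(103 + 12436\right) = \left(\left(-20485\right) \frac{1}{17644} + 22153\right) 12539 = \left(- \frac{20485}{17644} + 22153\right) 12539 = \frac{390847047}{17644} \cdot 12539 = \frac{4900831122333}{17644}$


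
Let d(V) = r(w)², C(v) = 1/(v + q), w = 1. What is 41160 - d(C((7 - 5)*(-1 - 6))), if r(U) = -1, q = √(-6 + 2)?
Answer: 41159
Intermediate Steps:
q = 2*I (q = √(-4) = 2*I ≈ 2.0*I)
C(v) = 1/(v + 2*I)
d(V) = 1 (d(V) = (-1)² = 1)
41160 - d(C((7 - 5)*(-1 - 6))) = 41160 - 1*1 = 41160 - 1 = 41159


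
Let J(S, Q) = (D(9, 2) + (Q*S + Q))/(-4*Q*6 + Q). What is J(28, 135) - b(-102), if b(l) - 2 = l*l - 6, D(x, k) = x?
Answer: -3588436/345 ≈ -10401.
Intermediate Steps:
b(l) = -4 + l² (b(l) = 2 + (l*l - 6) = 2 + (l² - 6) = 2 + (-6 + l²) = -4 + l²)
J(S, Q) = -(9 + Q + Q*S)/(23*Q) (J(S, Q) = (9 + (Q*S + Q))/(-4*Q*6 + Q) = (9 + (Q + Q*S))/(-24*Q + Q) = (9 + Q + Q*S)/((-23*Q)) = (9 + Q + Q*S)*(-1/(23*Q)) = -(9 + Q + Q*S)/(23*Q))
J(28, 135) - b(-102) = (1/23)*(-9 - 1*135*(1 + 28))/135 - (-4 + (-102)²) = (1/23)*(1/135)*(-9 - 1*135*29) - (-4 + 10404) = (1/23)*(1/135)*(-9 - 3915) - 1*10400 = (1/23)*(1/135)*(-3924) - 10400 = -436/345 - 10400 = -3588436/345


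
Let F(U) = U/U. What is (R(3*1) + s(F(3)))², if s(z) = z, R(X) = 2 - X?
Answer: 0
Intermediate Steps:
F(U) = 1
(R(3*1) + s(F(3)))² = ((2 - 3) + 1)² = (-1 + 1)² = 0² = 0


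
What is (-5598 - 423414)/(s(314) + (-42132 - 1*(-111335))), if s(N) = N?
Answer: -429012/69517 ≈ -6.1713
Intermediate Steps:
(-5598 - 423414)/(s(314) + (-42132 - 1*(-111335))) = (-5598 - 423414)/(314 + (-42132 - 1*(-111335))) = -429012/(314 + (-42132 + 111335)) = -429012/(314 + 69203) = -429012/69517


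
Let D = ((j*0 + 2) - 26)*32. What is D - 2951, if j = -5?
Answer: -3719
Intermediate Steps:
D = -768 (D = ((-5*0 + 2) - 26)*32 = ((0 + 2) - 26)*32 = (2 - 26)*32 = -24*32 = -768)
D - 2951 = -768 - 2951 = -3719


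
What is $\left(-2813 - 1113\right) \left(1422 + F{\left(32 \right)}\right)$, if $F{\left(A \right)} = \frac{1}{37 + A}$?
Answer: $- \frac{385215194}{69} \approx -5.5828 \cdot 10^{6}$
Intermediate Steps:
$\left(-2813 - 1113\right) \left(1422 + F{\left(32 \right)}\right) = \left(-2813 - 1113\right) \left(1422 + \frac{1}{37 + 32}\right) = - 3926 \left(1422 + \frac{1}{69}\right) = \left(-3926\right) \frac{98119}{69} = - \frac{385215194}{69}$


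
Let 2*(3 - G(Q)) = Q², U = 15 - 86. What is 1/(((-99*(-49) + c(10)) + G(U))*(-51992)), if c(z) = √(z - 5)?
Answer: -4667/566215470524 + √5/283107735262 ≈ -8.2346e-9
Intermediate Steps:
c(z) = √(-5 + z)
U = -71
G(Q) = 3 - Q²/2
1/(((-99*(-49) + c(10)) + G(U))*(-51992)) = 1/(((-99*(-49) + √(-5 + 10)) + (3 - ½*(-71)²))*(-51992)) = -1/51992/((4851 + √5) + (3 - ½*5041)) = -1/51992/((4851 + √5) + (3 - 5041/2)) = -1/51992/((4851 + √5) - 5035/2) = -1/51992/(4667/2 + √5) = -1/(51992*(4667/2 + √5))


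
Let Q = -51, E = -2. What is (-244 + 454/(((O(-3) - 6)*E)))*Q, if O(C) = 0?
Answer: 21029/2 ≈ 10515.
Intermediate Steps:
(-244 + 454/(((O(-3) - 6)*E)))*Q = (-244 + 454/(((0 - 6)*(-2))))*(-51) = (-244 + 454/((-6*(-2))))*(-51) = (-244 + 454/12)*(-51) = (-244 + 454*(1/12))*(-51) = (-244 + 227/6)*(-51) = -1237/6*(-51) = 21029/2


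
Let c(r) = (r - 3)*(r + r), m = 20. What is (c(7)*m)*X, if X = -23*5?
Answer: -128800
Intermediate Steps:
X = -115
c(r) = 2*r*(-3 + r) (c(r) = (-3 + r)*(2*r) = 2*r*(-3 + r))
(c(7)*m)*X = ((2*7*(-3 + 7))*20)*(-115) = ((2*7*4)*20)*(-115) = (56*20)*(-115) = 1120*(-115) = -128800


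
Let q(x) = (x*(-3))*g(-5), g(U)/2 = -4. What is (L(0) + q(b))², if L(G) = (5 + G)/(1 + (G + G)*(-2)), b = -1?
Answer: 361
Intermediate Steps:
g(U) = -8 (g(U) = 2*(-4) = -8)
L(G) = (5 + G)/(1 - 4*G) (L(G) = (5 + G)/(1 + (2*G)*(-2)) = (5 + G)/(1 - 4*G))
q(x) = 24*x (q(x) = (x*(-3))*(-8) = -3*x*(-8) = 24*x)
(L(0) + q(b))² = ((-5 - 1*0)/(-1 + 4*0) + 24*(-1))² = ((-5 + 0)/(-1 + 0) - 24)² = (-5/(-1) - 24)² = (-1*(-5) - 24)² = (5 - 24)² = (-19)² = 361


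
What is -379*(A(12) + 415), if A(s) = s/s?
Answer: -157664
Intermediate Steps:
A(s) = 1
-379*(A(12) + 415) = -379*(1 + 415) = -379*416 = -157664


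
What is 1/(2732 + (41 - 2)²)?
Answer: 1/4253 ≈ 0.00023513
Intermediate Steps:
1/(2732 + (41 - 2)²) = 1/(2732 + 39²) = 1/(2732 + 1521) = 1/4253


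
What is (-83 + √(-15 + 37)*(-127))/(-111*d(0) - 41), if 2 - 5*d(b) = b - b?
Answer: 415/427 + 635*√22/427 ≈ 7.9471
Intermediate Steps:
d(b) = ⅖ (d(b) = ⅖ - (b - b)/5 = ⅖ - ⅕*0 = ⅖ + 0 = ⅖)
(-83 + √(-15 + 37)*(-127))/(-111*d(0) - 41) = (-83 + √(-15 + 37)*(-127))/(-111*⅖ - 41) = (-83 + √22*(-127))/(-222/5 - 41) = (-83 - 127*√22)/(-427/5) = (-83 - 127*√22)*(-5/427) = 415/427 + 635*√22/427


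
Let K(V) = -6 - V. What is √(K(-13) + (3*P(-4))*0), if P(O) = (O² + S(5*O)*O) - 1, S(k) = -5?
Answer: √7 ≈ 2.6458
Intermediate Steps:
P(O) = -1 + O² - 5*O (P(O) = (O² - 5*O) - 1 = -1 + O² - 5*O)
√(K(-13) + (3*P(-4))*0) = √((-6 - 1*(-13)) + (3*(-1 + (-4)² - 5*(-4)))*0) = √((-6 + 13) + (3*(-1 + 16 + 20))*0) = √(7 + (3*35)*0) = √(7 + 105*0) = √(7 + 0) = √7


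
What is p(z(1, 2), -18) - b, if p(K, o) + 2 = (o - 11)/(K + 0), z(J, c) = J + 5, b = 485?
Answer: -2951/6 ≈ -491.83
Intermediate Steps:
z(J, c) = 5 + J
p(K, o) = -2 + (-11 + o)/K (p(K, o) = -2 + (o - 11)/(K + 0) = -2 + (-11 + o)/K)
p(z(1, 2), -18) - b = (-11 - 18 - 2*(5 + 1))/(5 + 1) - 1*485 = (-11 - 18 - 2*6)/6 - 485 = (-11 - 18 - 12)/6 - 485 = (⅙)*(-41) - 485 = -41/6 - 485 = -2951/6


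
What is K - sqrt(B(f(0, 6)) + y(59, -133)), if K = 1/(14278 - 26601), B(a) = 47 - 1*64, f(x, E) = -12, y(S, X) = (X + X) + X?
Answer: -1/12323 - 4*I*sqrt(26) ≈ -8.1149e-5 - 20.396*I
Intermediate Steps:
y(S, X) = 3*X (y(S, X) = 2*X + X = 3*X)
B(a) = -17 (B(a) = 47 - 64 = -17)
K = -1/12323 (K = 1/(-12323) = -1/12323 ≈ -8.1149e-5)
K - sqrt(B(f(0, 6)) + y(59, -133)) = -1/12323 - sqrt(-17 + 3*(-133)) = -1/12323 - sqrt(-17 - 399) = -1/12323 - sqrt(-416) = -1/12323 - 4*I*sqrt(26)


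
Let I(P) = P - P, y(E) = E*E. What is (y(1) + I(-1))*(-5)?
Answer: -5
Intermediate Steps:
y(E) = E**2
I(P) = 0
(y(1) + I(-1))*(-5) = (1**2 + 0)*(-5) = (1 + 0)*(-5) = 1*(-5) = -5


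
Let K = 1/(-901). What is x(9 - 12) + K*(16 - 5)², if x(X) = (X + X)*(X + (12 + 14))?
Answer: -124459/901 ≈ -138.13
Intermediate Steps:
x(X) = 2*X*(26 + X) (x(X) = (2*X)*(X + 26) = (2*X)*(26 + X) = 2*X*(26 + X))
K = -1/901 ≈ -0.0011099
x(9 - 12) + K*(16 - 5)² = 2*(9 - 12)*(26 + (9 - 12)) - (16 - 5)²/901 = 2*(-3)*(26 - 3) - 1/901*11² = 2*(-3)*23 - 1/901*121 = -138 - 121/901 = -124459/901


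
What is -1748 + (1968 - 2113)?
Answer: -1893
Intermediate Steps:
-1748 + (1968 - 2113) = -1748 - 145 = -1893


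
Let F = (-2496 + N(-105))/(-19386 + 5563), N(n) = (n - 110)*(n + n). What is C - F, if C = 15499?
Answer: 214285331/13823 ≈ 15502.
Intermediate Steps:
N(n) = 2*n*(-110 + n) (N(n) = (-110 + n)*(2*n) = 2*n*(-110 + n))
F = -42654/13823 (F = (-2496 + 2*(-105)*(-110 - 105))/(-19386 + 5563) = (-2496 + 2*(-105)*(-215))/(-13823) = (-2496 + 45150)*(-1/13823) = 42654*(-1/13823) = -42654/13823 ≈ -3.0857)
C - F = 15499 - 1*(-42654/13823) = 15499 + 42654/13823 = 214285331/13823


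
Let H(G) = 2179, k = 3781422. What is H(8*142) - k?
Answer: -3779243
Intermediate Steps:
H(8*142) - k = 2179 - 1*3781422 = 2179 - 3781422 = -3779243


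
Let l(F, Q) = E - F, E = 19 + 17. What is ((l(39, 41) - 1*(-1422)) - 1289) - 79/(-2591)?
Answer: 336909/2591 ≈ 130.03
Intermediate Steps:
E = 36
l(F, Q) = 36 - F
((l(39, 41) - 1*(-1422)) - 1289) - 79/(-2591) = (((36 - 1*39) - 1*(-1422)) - 1289) - 79/(-2591) = (((36 - 39) + 1422) - 1289) - 79*(-1/2591) = ((-3 + 1422) - 1289) + 79/2591 = (1419 - 1289) + 79/2591 = 130 + 79/2591 = 336909/2591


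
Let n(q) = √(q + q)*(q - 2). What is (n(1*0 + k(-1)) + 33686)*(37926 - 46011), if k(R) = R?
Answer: -272351310 + 24255*I*√2 ≈ -2.7235e+8 + 34302.0*I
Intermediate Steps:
n(q) = √2*√q*(-2 + q) (n(q) = √(2*q)*(-2 + q) = (√2*√q)*(-2 + q) = √2*√q*(-2 + q))
(n(1*0 + k(-1)) + 33686)*(37926 - 46011) = (√2*√(1*0 - 1)*(-2 + (1*0 - 1)) + 33686)*(37926 - 46011) = (√2*√(0 - 1)*(-2 + (0 - 1)) + 33686)*(-8085) = (√2*√(-1)*(-2 - 1) + 33686)*(-8085) = (√2*I*(-3) + 33686)*(-8085) = (-3*I*√2 + 33686)*(-8085) = (33686 - 3*I*√2)*(-8085) = -272351310 + 24255*I*√2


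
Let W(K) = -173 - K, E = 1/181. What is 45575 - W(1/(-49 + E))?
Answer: 405693083/8868 ≈ 45748.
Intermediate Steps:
E = 1/181 ≈ 0.0055249
45575 - W(1/(-49 + E)) = 45575 - (-173 - 1/(-49 + 1/181)) = 45575 - (-173 - 1/(-8868/181)) = 45575 - (-173 - 1*(-181/8868)) = 45575 - (-173 + 181/8868) = 45575 - 1*(-1533983/8868) = 45575 + 1533983/8868 = 405693083/8868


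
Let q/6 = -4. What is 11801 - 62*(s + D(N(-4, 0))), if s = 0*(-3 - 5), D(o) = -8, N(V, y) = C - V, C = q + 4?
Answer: 12297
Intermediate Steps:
q = -24 (q = 6*(-4) = -24)
C = -20 (C = -24 + 4 = -20)
N(V, y) = -20 - V
s = 0 (s = 0*(-8) = 0)
11801 - 62*(s + D(N(-4, 0))) = 11801 - 62*(0 - 8) = 11801 - 62*(-8) = 11801 - 1*(-496) = 11801 + 496 = 12297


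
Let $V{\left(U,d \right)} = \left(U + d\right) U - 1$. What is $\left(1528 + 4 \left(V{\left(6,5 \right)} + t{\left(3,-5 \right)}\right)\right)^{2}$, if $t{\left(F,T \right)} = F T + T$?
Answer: $2917264$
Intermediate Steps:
$t{\left(F,T \right)} = T + F T$
$V{\left(U,d \right)} = -1 + U \left(U + d\right)$ ($V{\left(U,d \right)} = U \left(U + d\right) - 1 = -1 + U \left(U + d\right)$)
$\left(1528 + 4 \left(V{\left(6,5 \right)} + t{\left(3,-5 \right)}\right)\right)^{2} = \left(1528 + 4 \left(\left(-1 + 6^{2} + 6 \cdot 5\right) - 5 \left(1 + 3\right)\right)\right)^{2} = \left(1528 + 4 \left(\left(-1 + 36 + 30\right) - 20\right)\right)^{2} = \left(1528 + 4 \left(65 - 20\right)\right)^{2} = \left(1528 + 4 \cdot 45\right)^{2} = \left(1528 + 180\right)^{2} = 1708^{2} = 2917264$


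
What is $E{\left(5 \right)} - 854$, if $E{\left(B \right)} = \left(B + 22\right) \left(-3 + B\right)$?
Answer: $-800$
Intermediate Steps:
$E{\left(B \right)} = \left(-3 + B\right) \left(22 + B\right)$ ($E{\left(B \right)} = \left(22 + B\right) \left(-3 + B\right) = \left(-3 + B\right) \left(22 + B\right)$)
$E{\left(5 \right)} - 854 = \left(-66 + 5^{2} + 19 \cdot 5\right) - 854 = \left(-66 + 25 + 95\right) - 854 = 54 - 854 = -800$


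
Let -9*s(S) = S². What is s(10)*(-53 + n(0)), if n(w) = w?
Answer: 5300/9 ≈ 588.89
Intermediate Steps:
s(S) = -S²/9
s(10)*(-53 + n(0)) = (-⅑*10²)*(-53 + 0) = -⅑*100*(-53) = -100/9*(-53) = 5300/9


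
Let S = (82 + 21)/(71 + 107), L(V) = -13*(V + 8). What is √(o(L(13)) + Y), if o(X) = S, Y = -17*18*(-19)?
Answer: √184229110/178 ≈ 76.253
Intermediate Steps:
Y = 5814 (Y = -306*(-19) = 5814)
L(V) = -104 - 13*V (L(V) = -13*(8 + V) = -104 - 13*V)
S = 103/178 ≈ 0.57865
o(X) = 103/178
√(o(L(13)) + Y) = √(103/178 + 5814) = √(1034995/178) = √184229110/178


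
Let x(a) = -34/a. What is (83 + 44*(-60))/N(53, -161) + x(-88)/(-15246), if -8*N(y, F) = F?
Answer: -1960339783/15428952 ≈ -127.06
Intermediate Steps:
N(y, F) = -F/8
(83 + 44*(-60))/N(53, -161) + x(-88)/(-15246) = (83 + 44*(-60))/((-⅛*(-161))) - 34/(-88)/(-15246) = (83 - 2640)/(161/8) - 34*(-1/88)*(-1/15246) = -2557*8/161 + (17/44)*(-1/15246) = -20456/161 - 17/670824 = -1960339783/15428952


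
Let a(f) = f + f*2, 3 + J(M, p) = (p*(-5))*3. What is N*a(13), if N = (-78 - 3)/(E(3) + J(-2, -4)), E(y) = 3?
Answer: -1053/20 ≈ -52.650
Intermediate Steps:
J(M, p) = -3 - 15*p (J(M, p) = -3 + (p*(-5))*3 = -3 - 5*p*3 = -3 - 15*p)
N = -27/20 (N = (-78 - 3)/(3 + (-3 - 15*(-4))) = -81/(3 + (-3 + 60)) = -81/(3 + 57) = -81/60 = -81*1/60 = -27/20 ≈ -1.3500)
a(f) = 3*f (a(f) = f + 2*f = 3*f)
N*a(13) = -81*13/20 = -27/20*39 = -1053/20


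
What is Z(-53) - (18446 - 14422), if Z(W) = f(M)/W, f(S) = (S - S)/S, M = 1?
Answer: -4024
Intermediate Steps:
f(S) = 0 (f(S) = 0/S = 0)
Z(W) = 0 (Z(W) = 0/W = 0)
Z(-53) - (18446 - 14422) = 0 - (18446 - 14422) = 0 - 1*4024 = 0 - 4024 = -4024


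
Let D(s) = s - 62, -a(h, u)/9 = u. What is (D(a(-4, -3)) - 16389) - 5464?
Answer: -21888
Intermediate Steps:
a(h, u) = -9*u
D(s) = -62 + s
(D(a(-4, -3)) - 16389) - 5464 = ((-62 - 9*(-3)) - 16389) - 5464 = ((-62 + 27) - 16389) - 5464 = (-35 - 16389) - 5464 = -16424 - 5464 = -21888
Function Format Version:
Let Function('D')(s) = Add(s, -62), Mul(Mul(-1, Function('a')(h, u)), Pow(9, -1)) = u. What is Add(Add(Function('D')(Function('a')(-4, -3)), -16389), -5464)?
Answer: -21888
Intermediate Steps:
Function('a')(h, u) = Mul(-9, u)
Function('D')(s) = Add(-62, s)
Add(Add(Function('D')(Function('a')(-4, -3)), -16389), -5464) = Add(Add(Add(-62, Mul(-9, -3)), -16389), -5464) = Add(Add(Add(-62, 27), -16389), -5464) = Add(Add(-35, -16389), -5464) = Add(-16424, -5464) = -21888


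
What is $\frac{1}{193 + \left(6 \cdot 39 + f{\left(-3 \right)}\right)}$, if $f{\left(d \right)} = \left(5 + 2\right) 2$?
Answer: $\frac{1}{441} \approx 0.0022676$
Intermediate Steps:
$f{\left(d \right)} = 14$ ($f{\left(d \right)} = 7 \cdot 2 = 14$)
$\frac{1}{193 + \left(6 \cdot 39 + f{\left(-3 \right)}\right)} = \frac{1}{193 + \left(6 \cdot 39 + 14\right)} = \frac{1}{193 + \left(234 + 14\right)} = \frac{1}{193 + 248} = \frac{1}{441}$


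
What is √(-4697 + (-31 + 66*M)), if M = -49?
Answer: I*√7962 ≈ 89.23*I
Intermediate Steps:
√(-4697 + (-31 + 66*M)) = √(-4697 + (-31 + 66*(-49))) = √(-4697 + (-31 - 3234)) = √(-4697 - 3265) = √(-7962) = I*√7962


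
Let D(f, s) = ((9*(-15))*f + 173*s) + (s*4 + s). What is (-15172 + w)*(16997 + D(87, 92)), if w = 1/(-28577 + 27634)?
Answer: -309436056716/943 ≈ -3.2814e+8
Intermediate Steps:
w = -1/943 (w = 1/(-943) = -1/943 ≈ -0.0010604)
D(f, s) = -135*f + 178*s (D(f, s) = (-135*f + 173*s) + (4*s + s) = (-135*f + 173*s) + 5*s = -135*f + 178*s)
(-15172 + w)*(16997 + D(87, 92)) = (-15172 - 1/943)*(16997 + (-135*87 + 178*92)) = -14307197*(16997 + (-11745 + 16376))/943 = -14307197*(16997 + 4631)/943 = -14307197/943*21628 = -309436056716/943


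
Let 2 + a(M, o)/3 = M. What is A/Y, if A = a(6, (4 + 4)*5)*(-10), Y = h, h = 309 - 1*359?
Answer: 12/5 ≈ 2.4000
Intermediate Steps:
a(M, o) = -6 + 3*M
h = -50 (h = 309 - 359 = -50)
Y = -50
A = -120 (A = (-6 + 3*6)*(-10) = (-6 + 18)*(-10) = 12*(-10) = -120)
A/Y = -120/(-50) = -120*(-1/50) = 12/5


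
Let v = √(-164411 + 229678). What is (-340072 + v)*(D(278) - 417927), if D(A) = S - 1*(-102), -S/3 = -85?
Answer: 142003865040 - 417570*√65267 ≈ 1.4190e+11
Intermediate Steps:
S = 255 (S = -3*(-85) = 255)
D(A) = 357 (D(A) = 255 - 1*(-102) = 255 + 102 = 357)
v = √65267 ≈ 255.47
(-340072 + v)*(D(278) - 417927) = (-340072 + √65267)*(357 - 417927) = (-340072 + √65267)*(-417570) = 142003865040 - 417570*√65267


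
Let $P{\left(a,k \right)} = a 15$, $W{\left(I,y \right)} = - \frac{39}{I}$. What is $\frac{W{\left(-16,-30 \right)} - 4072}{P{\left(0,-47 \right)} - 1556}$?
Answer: $\frac{65113}{24896} \approx 2.6154$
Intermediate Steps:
$P{\left(a,k \right)} = 15 a$
$\frac{W{\left(-16,-30 \right)} - 4072}{P{\left(0,-47 \right)} - 1556} = \frac{- \frac{39}{-16} - 4072}{15 \cdot 0 - 1556} = \frac{\left(-39\right) \left(- \frac{1}{16}\right) - 4072}{0 - 1556} = \frac{\frac{39}{16} - 4072}{-1556} = \left(- \frac{65113}{16}\right) \left(- \frac{1}{1556}\right) = \frac{65113}{24896}$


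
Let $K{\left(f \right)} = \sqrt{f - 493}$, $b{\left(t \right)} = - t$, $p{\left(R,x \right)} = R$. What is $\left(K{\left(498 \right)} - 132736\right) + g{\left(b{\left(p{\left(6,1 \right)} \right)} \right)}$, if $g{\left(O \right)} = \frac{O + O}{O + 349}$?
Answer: $- \frac{45528460}{343} + \sqrt{5} \approx -1.3273 \cdot 10^{5}$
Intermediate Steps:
$K{\left(f \right)} = \sqrt{-493 + f}$
$g{\left(O \right)} = \frac{2 O}{349 + O}$
$\left(K{\left(498 \right)} - 132736\right) + g{\left(b{\left(p{\left(6,1 \right)} \right)} \right)} = \left(\sqrt{-493 + 498} - 132736\right) + \frac{2 \left(\left(-1\right) 6\right)}{349 - 6} = \left(\sqrt{5} - 132736\right) + 2 \left(-6\right) \frac{1}{349 - 6} = \left(-132736 + \sqrt{5}\right) + 2 \left(-6\right) \frac{1}{343} = \left(-132736 + \sqrt{5}\right) - \frac{12}{343} = - \frac{45528460}{343} + \sqrt{5}$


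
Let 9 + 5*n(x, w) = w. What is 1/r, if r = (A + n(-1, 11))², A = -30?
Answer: 25/21904 ≈ 0.0011413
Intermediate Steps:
n(x, w) = -9/5 + w/5
r = 21904/25 (r = (-30 + (-9/5 + (⅕)*11))² = (-30 + (-9/5 + 11/5))² = (-30 + ⅖)² = (-148/5)² = 21904/25 ≈ 876.16)
1/r = 1/(21904/25) = 25/21904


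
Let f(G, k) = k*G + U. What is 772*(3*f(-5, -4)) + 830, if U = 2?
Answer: 51782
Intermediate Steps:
f(G, k) = 2 + G*k (f(G, k) = k*G + 2 = G*k + 2 = 2 + G*k)
772*(3*f(-5, -4)) + 830 = 772*(3*(2 - 5*(-4))) + 830 = 772*(3*(2 + 20)) + 830 = 772*(3*22) + 830 = 772*66 + 830 = 50952 + 830 = 51782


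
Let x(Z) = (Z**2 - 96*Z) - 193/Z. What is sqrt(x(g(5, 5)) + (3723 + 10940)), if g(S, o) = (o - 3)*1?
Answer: sqrt(57514)/2 ≈ 119.91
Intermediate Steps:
g(S, o) = -3 + o (g(S, o) = (-3 + o)*1 = -3 + o)
x(Z) = Z**2 - 193/Z - 96*Z
sqrt(x(g(5, 5)) + (3723 + 10940)) = sqrt((-193 + (-3 + 5)**2*(-96 + (-3 + 5)))/(-3 + 5) + (3723 + 10940)) = sqrt((-193 + 2**2*(-96 + 2))/2 + 14663) = sqrt((-193 + 4*(-94))/2 + 14663) = sqrt((-193 - 376)/2 + 14663) = sqrt((1/2)*(-569) + 14663) = sqrt(-569/2 + 14663) = sqrt(28757/2) = sqrt(57514)/2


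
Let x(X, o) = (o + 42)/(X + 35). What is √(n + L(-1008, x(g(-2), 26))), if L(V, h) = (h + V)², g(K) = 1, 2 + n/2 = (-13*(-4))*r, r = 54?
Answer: √82447597/9 ≈ 1008.9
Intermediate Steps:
n = 5612 (n = -4 + 2*(-13*(-4)*54) = -4 + 2*(52*54) = -4 + 2*2808 = -4 + 5616 = 5612)
x(X, o) = (42 + o)/(35 + X)
L(V, h) = (V + h)²
√(n + L(-1008, x(g(-2), 26))) = √(5612 + (-1008 + (42 + 26)/(35 + 1))²) = √(5612 + (-1008 + 68/36)²) = √(5612 + (-1008 + (1/36)*68)²) = √(5612 + (-1008 + 17/9)²) = √(5612 + (-9055/9)²) = √(5612 + 81993025/81) = √(82447597/81) = √82447597/9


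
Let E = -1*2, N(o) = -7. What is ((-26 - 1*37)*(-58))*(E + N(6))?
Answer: -32886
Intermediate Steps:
E = -2
((-26 - 1*37)*(-58))*(E + N(6)) = ((-26 - 1*37)*(-58))*(-2 - 7) = ((-26 - 37)*(-58))*(-9) = -63*(-58)*(-9) = 3654*(-9) = -32886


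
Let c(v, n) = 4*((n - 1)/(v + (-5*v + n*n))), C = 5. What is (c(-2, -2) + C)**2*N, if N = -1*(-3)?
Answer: 48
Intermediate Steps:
N = 3
c(v, n) = 4*(-1 + n)/(n**2 - 4*v) (c(v, n) = 4*((-1 + n)/(v + (-5*v + n**2))) = 4*((-1 + n)/(v + (n**2 - 5*v))) = 4*((-1 + n)/(n**2 - 4*v)) = 4*(-1 + n)/(n**2 - 4*v))
(c(-2, -2) + C)**2*N = (4*(-1 - 2)/((-2)**2 - 4*(-2)) + 5)**2*3 = (4*(-3)/(4 + 8) + 5)**2*3 = (4*(-3)/12 + 5)**2*3 = (4*(1/12)*(-3) + 5)**2*3 = (-1 + 5)**2*3 = 4**2*3 = 16*3 = 48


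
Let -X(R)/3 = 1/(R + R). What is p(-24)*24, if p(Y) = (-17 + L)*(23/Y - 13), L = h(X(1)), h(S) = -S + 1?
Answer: 9715/2 ≈ 4857.5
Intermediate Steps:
X(R) = -3/(2*R) (X(R) = -3/(R + R) = -3*1/(2*R) = -3/(2*R))
h(S) = 1 - S
L = 5/2 (L = 1 - (-3)/(2*1) = 1 - (-3)/2 = 1 - 1*(-3/2) = 1 + 3/2 = 5/2 ≈ 2.5000)
p(Y) = 377/2 - 667/(2*Y) (p(Y) = (-17 + 5/2)*(23/Y - 13) = -29*(-13 + 23/Y)/2 = 377/2 - 667/(2*Y))
p(-24)*24 = ((29/2)*(-23 + 13*(-24))/(-24))*24 = ((29/2)*(-1/24)*(-23 - 312))*24 = ((29/2)*(-1/24)*(-335))*24 = (9715/48)*24 = 9715/2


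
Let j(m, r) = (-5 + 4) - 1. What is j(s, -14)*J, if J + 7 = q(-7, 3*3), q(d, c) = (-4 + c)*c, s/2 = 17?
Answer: -76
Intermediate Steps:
s = 34 (s = 2*17 = 34)
j(m, r) = -2 (j(m, r) = -1 - 1 = -2)
q(d, c) = c*(-4 + c)
J = 38 (J = -7 + (3*3)*(-4 + 3*3) = -7 + 9*(-4 + 9) = -7 + 9*5 = -7 + 45 = 38)
j(s, -14)*J = -2*38 = -76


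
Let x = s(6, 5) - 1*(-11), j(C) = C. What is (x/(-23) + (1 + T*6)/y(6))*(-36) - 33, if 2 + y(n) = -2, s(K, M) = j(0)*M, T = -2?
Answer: -2640/23 ≈ -114.78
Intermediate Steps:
s(K, M) = 0 (s(K, M) = 0*M = 0)
y(n) = -4 (y(n) = -2 - 2 = -4)
x = 11 (x = 0 - 1*(-11) = 0 + 11 = 11)
(x/(-23) + (1 + T*6)/y(6))*(-36) - 33 = (11/(-23) + (1 - 2*6)/(-4))*(-36) - 33 = (11*(-1/23) + (1 - 12)*(-¼))*(-36) - 33 = (-11/23 - 11*(-¼))*(-36) - 33 = (-11/23 + 11/4)*(-36) - 33 = (209/92)*(-36) - 33 = -1881/23 - 33 = -2640/23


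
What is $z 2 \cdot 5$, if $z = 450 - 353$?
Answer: $970$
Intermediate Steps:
$z = 97$
$z 2 \cdot 5 = 97 \cdot 2 \cdot 5 = 97 \cdot 10 = 970$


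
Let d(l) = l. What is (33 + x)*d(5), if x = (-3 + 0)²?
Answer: 210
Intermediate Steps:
x = 9 (x = (-3)² = 9)
(33 + x)*d(5) = (33 + 9)*5 = 42*5 = 210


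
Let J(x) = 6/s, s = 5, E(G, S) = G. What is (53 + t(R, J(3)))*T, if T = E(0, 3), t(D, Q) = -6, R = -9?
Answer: 0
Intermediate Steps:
J(x) = 6/5
T = 0
(53 + t(R, J(3)))*T = (53 - 6)*0 = 47*0 = 0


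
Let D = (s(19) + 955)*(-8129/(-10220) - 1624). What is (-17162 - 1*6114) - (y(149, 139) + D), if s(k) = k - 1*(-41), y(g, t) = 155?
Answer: 474243527/292 ≈ 1.6241e+6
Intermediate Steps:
s(k) = 41 + k (s(k) = k + 41 = 41 + k)
D = -481085379/292 (D = ((41 + 19) + 955)*(-8129/(-10220) - 1624) = (60 + 955)*(-8129*(-1/10220) - 1624) = 1015*(8129/10220 - 1624) = 1015*(-16589151/10220) = -481085379/292 ≈ -1.6476e+6)
(-17162 - 1*6114) - (y(149, 139) + D) = (-17162 - 1*6114) - (155 - 481085379/292) = (-17162 - 6114) - 1*(-481040119/292) = -23276 + 481040119/292 = 474243527/292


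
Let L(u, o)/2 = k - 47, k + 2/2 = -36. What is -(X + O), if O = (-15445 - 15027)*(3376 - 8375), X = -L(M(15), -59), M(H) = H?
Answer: -152329696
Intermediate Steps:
k = -37 (k = -1 - 36 = -37)
L(u, o) = -168 (L(u, o) = 2*(-37 - 47) = 2*(-84) = -168)
X = 168 (X = -1*(-168) = 168)
O = 152329528 (O = -30472*(-4999) = 152329528)
-(X + O) = -(168 + 152329528) = -1*152329696 = -152329696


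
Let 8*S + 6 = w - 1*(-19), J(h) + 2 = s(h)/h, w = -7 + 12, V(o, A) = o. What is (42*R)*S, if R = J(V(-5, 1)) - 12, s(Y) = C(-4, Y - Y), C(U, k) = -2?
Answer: -6426/5 ≈ -1285.2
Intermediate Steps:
s(Y) = -2
w = 5
J(h) = -2 - 2/h
R = -68/5 (R = (-2 - 2/(-5)) - 12 = (-2 - 2*(-⅕)) - 12 = (-2 + ⅖) - 12 = -8/5 - 12 = -68/5 ≈ -13.600)
S = 9/4 (S = -¾ + (5 - 1*(-19))/8 = -¾ + (5 + 19)/8 = -¾ + (⅛)*24 = -¾ + 3 = 9/4 ≈ 2.2500)
(42*R)*S = (42*(-68/5))*(9/4) = -2856/5*9/4 = -6426/5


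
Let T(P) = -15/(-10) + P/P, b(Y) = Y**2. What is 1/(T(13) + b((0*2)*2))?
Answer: 2/5 ≈ 0.40000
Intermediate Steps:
T(P) = 5/2 (T(P) = -15*(-1/10) + 1 = 3/2 + 1 = 5/2)
1/(T(13) + b((0*2)*2)) = 1/(5/2 + ((0*2)*2)**2) = 1/(5/2 + (0*2)**2) = 1/(5/2 + 0**2) = 1/(5/2 + 0) = 1/(5/2) = 2/5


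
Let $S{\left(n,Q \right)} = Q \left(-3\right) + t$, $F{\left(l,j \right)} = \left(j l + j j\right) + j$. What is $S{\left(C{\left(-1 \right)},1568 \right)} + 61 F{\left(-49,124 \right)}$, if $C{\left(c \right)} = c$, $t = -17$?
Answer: $570143$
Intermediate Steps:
$F{\left(l,j \right)} = j + j^{2} + j l$ ($F{\left(l,j \right)} = \left(j l + j^{2}\right) + j = \left(j^{2} + j l\right) + j = j + j^{2} + j l$)
$S{\left(n,Q \right)} = -17 - 3 Q$ ($S{\left(n,Q \right)} = Q \left(-3\right) - 17 = - 3 Q - 17 = -17 - 3 Q$)
$S{\left(C{\left(-1 \right)},1568 \right)} + 61 F{\left(-49,124 \right)} = \left(-17 - 4704\right) + 61 \cdot 124 \left(1 + 124 - 49\right) = \left(-17 - 4704\right) + 61 \cdot 124 \cdot 76 = -4721 + 61 \cdot 9424 = -4721 + 574864 = 570143$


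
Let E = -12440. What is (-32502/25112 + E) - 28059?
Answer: -508521695/12556 ≈ -40500.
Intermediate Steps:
(-32502/25112 + E) - 28059 = (-32502/25112 - 12440) - 28059 = (-32502*1/25112 - 12440) - 28059 = (-16251/12556 - 12440) - 28059 = -156212891/12556 - 28059 = -508521695/12556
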